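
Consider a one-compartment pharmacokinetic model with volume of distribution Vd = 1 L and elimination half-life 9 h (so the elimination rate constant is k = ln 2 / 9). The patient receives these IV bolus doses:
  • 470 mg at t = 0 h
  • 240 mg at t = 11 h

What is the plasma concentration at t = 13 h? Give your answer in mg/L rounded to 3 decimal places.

k = ln 2 / 9 = 0.07702 per h
Dose 1 (470 mg at t=0 h): 470·exp(−0.07702·13) = 172.694 mg/L
Dose 2 (240 mg at t=11 h): 240·exp(−0.07702·2) = 205.739 mg/L
C(13) = 172.694 + 205.739 = 378.432 mg/L

378.432 mg/L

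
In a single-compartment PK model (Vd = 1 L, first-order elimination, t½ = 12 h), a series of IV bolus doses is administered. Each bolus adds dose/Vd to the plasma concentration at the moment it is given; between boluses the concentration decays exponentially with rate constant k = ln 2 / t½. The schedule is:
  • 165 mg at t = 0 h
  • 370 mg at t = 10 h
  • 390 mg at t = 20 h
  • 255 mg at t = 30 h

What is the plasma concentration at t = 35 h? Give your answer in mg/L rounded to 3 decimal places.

464.169 mg/L

k = ln 2 / 12 = 0.05776 per h
Dose 1 (165 mg at t=0 h): 165·exp(−0.05776·35) = 21.851 mg/L
Dose 2 (370 mg at t=10 h): 370·exp(−0.05776·25) = 87.308 mg/L
Dose 3 (390 mg at t=20 h): 390·exp(−0.05776·15) = 163.975 mg/L
Dose 4 (255 mg at t=30 h): 255·exp(−0.05776·5) = 191.034 mg/L
C(35) = 21.851 + 87.308 + 163.975 + 191.034 = 464.169 mg/L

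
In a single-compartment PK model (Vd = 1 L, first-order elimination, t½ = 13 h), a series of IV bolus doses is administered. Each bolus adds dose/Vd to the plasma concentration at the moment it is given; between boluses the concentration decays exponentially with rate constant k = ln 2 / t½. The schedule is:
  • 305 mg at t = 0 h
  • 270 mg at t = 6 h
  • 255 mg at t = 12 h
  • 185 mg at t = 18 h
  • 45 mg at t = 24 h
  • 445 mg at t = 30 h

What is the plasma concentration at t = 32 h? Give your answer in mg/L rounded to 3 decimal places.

727.718 mg/L

k = ln 2 / 13 = 0.05332 per h
Dose 1 (305 mg at t=0 h): 305·exp(−0.05332·32) = 55.374 mg/L
Dose 2 (270 mg at t=6 h): 270·exp(−0.05332·26) = 67.500 mg/L
Dose 3 (255 mg at t=12 h): 255·exp(−0.05332·20) = 87.784 mg/L
Dose 4 (185 mg at t=18 h): 185·exp(−0.05332·14) = 87.697 mg/L
Dose 5 (45 mg at t=24 h): 45·exp(−0.05332·8) = 29.374 mg/L
Dose 6 (445 mg at t=30 h): 445·exp(−0.05332·2) = 399.989 mg/L
C(32) = 55.374 + 67.500 + 87.784 + 87.697 + 29.374 + 399.989 = 727.718 mg/L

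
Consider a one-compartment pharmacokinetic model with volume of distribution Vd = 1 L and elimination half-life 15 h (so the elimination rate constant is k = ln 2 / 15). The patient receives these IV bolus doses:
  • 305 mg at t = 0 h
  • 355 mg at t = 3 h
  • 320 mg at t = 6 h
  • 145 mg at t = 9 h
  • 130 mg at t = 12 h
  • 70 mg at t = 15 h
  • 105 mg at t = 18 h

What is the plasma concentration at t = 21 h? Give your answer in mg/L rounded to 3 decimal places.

743.603 mg/L

k = ln 2 / 15 = 0.04621 per h
Dose 1 (305 mg at t=0 h): 305·exp(−0.04621·21) = 115.573 mg/L
Dose 2 (355 mg at t=3 h): 355·exp(−0.04621·18) = 154.523 mg/L
Dose 3 (320 mg at t=6 h): 320·exp(−0.04621·15) = 160.000 mg/L
Dose 4 (145 mg at t=9 h): 145·exp(−0.04621·12) = 83.281 mg/L
Dose 5 (130 mg at t=12 h): 130·exp(−0.04621·9) = 85.768 mg/L
Dose 6 (70 mg at t=15 h): 70·exp(−0.04621·6) = 53.050 mg/L
Dose 7 (105 mg at t=18 h): 105·exp(−0.04621·3) = 91.408 mg/L
C(21) = 115.573 + 154.523 + 160.000 + 83.281 + 85.768 + 53.050 + 91.408 = 743.603 mg/L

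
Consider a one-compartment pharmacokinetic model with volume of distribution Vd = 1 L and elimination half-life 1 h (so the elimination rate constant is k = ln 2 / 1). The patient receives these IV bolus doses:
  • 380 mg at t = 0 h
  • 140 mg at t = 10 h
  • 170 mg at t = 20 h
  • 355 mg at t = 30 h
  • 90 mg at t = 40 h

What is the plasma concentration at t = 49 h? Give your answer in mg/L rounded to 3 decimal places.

0.176 mg/L

k = ln 2 / 1 = 0.69315 per h
Dose 1 (380 mg at t=0 h): 380·exp(−0.69315·49) = 0.000 mg/L
Dose 2 (140 mg at t=10 h): 140·exp(−0.69315·39) = 0.000 mg/L
Dose 3 (170 mg at t=20 h): 170·exp(−0.69315·29) = 0.000 mg/L
Dose 4 (355 mg at t=30 h): 355·exp(−0.69315·19) = 0.001 mg/L
Dose 5 (90 mg at t=40 h): 90·exp(−0.69315·9) = 0.176 mg/L
C(49) = 0.000 + 0.000 + 0.000 + 0.001 + 0.176 = 0.176 mg/L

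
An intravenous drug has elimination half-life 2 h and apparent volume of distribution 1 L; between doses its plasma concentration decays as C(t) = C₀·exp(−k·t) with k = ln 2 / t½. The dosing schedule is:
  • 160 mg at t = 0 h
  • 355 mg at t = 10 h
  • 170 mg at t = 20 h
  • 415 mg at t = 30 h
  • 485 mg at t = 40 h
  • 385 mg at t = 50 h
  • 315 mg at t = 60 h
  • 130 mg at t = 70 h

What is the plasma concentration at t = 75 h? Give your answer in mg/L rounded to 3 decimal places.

k = ln 2 / 2 = 0.34657 per h
Dose 1 (160 mg at t=0 h): 160·exp(−0.34657·75) = 0.000 mg/L
Dose 2 (355 mg at t=10 h): 355·exp(−0.34657·65) = 0.000 mg/L
Dose 3 (170 mg at t=20 h): 170·exp(−0.34657·55) = 0.000 mg/L
Dose 4 (415 mg at t=30 h): 415·exp(−0.34657·45) = 0.000 mg/L
Dose 5 (485 mg at t=40 h): 485·exp(−0.34657·35) = 0.003 mg/L
Dose 6 (385 mg at t=50 h): 385·exp(−0.34657·25) = 0.066 mg/L
Dose 7 (315 mg at t=60 h): 315·exp(−0.34657·15) = 1.740 mg/L
Dose 8 (130 mg at t=70 h): 130·exp(−0.34657·5) = 22.981 mg/L
C(75) = 0.000 + 0.000 + 0.000 + 0.000 + 0.003 + 0.066 + 1.740 + 22.981 = 24.790 mg/L

24.790 mg/L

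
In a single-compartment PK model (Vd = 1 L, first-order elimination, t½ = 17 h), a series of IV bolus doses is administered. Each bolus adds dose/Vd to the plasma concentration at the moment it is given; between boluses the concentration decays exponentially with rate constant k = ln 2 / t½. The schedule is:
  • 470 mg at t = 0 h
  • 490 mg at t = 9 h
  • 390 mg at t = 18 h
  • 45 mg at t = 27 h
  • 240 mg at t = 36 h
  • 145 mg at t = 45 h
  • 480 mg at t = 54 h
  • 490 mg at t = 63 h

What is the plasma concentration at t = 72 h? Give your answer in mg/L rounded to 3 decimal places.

k = ln 2 / 17 = 0.04077 per h
Dose 1 (470 mg at t=0 h): 470·exp(−0.04077·72) = 24.954 mg/L
Dose 2 (490 mg at t=9 h): 490·exp(−0.04077·63) = 37.550 mg/L
Dose 3 (390 mg at t=18 h): 390·exp(−0.04077·54) = 43.137 mg/L
Dose 4 (45 mg at t=27 h): 45·exp(−0.04077·45) = 7.184 mg/L
Dose 5 (240 mg at t=36 h): 240·exp(−0.04077·36) = 55.301 mg/L
Dose 6 (145 mg at t=45 h): 145·exp(−0.04077·27) = 48.224 mg/L
Dose 7 (480 mg at t=54 h): 480·exp(−0.04077·18) = 230.411 mg/L
Dose 8 (490 mg at t=63 h): 490·exp(−0.04077·9) = 339.490 mg/L
C(72) = 24.954 + 37.550 + 43.137 + 7.184 + 55.301 + 48.224 + 230.411 + 339.490 = 786.253 mg/L

786.253 mg/L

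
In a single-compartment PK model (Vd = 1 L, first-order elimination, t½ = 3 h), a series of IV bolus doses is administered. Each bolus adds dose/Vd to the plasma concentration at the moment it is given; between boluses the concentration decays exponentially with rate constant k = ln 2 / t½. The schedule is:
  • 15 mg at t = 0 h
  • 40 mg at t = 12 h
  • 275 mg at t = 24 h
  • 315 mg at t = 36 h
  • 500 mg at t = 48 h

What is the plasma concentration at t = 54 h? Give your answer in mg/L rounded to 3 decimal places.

130.193 mg/L

k = ln 2 / 3 = 0.23105 per h
Dose 1 (15 mg at t=0 h): 15·exp(−0.23105·54) = 0.000 mg/L
Dose 2 (40 mg at t=12 h): 40·exp(−0.23105·42) = 0.002 mg/L
Dose 3 (275 mg at t=24 h): 275·exp(−0.23105·30) = 0.269 mg/L
Dose 4 (315 mg at t=36 h): 315·exp(−0.23105·18) = 4.922 mg/L
Dose 5 (500 mg at t=48 h): 500·exp(−0.23105·6) = 125.000 mg/L
C(54) = 0.000 + 0.002 + 0.269 + 4.922 + 125.000 = 130.193 mg/L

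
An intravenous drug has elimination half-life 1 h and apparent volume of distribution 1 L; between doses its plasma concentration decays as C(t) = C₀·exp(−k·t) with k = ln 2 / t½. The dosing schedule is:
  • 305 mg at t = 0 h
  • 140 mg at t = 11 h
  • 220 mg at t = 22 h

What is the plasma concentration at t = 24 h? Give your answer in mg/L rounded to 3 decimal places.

k = ln 2 / 1 = 0.69315 per h
Dose 1 (305 mg at t=0 h): 305·exp(−0.69315·24) = 0.000 mg/L
Dose 2 (140 mg at t=11 h): 140·exp(−0.69315·13) = 0.017 mg/L
Dose 3 (220 mg at t=22 h): 220·exp(−0.69315·2) = 55.000 mg/L
C(24) = 0.000 + 0.017 + 55.000 = 55.017 mg/L

55.017 mg/L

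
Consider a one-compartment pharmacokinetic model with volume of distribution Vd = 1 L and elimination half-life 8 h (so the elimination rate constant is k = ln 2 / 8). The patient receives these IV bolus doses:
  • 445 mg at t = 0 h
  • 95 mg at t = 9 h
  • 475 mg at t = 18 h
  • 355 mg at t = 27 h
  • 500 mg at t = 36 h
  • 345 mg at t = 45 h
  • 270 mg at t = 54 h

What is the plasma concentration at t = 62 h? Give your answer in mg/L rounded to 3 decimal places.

297.282 mg/L

k = ln 2 / 8 = 0.08664 per h
Dose 1 (445 mg at t=0 h): 445·exp(−0.08664·62) = 2.067 mg/L
Dose 2 (95 mg at t=9 h): 95·exp(−0.08664·53) = 0.962 mg/L
Dose 3 (475 mg at t=18 h): 475·exp(−0.08664·44) = 10.496 mg/L
Dose 4 (355 mg at t=27 h): 355·exp(−0.08664·35) = 17.109 mg/L
Dose 5 (500 mg at t=36 h): 500·exp(−0.08664·26) = 52.556 mg/L
Dose 6 (345 mg at t=45 h): 345·exp(−0.08664·17) = 79.092 mg/L
Dose 7 (270 mg at t=54 h): 270·exp(−0.08664·8) = 135.000 mg/L
C(62) = 2.067 + 0.962 + 10.496 + 17.109 + 52.556 + 79.092 + 135.000 = 297.282 mg/L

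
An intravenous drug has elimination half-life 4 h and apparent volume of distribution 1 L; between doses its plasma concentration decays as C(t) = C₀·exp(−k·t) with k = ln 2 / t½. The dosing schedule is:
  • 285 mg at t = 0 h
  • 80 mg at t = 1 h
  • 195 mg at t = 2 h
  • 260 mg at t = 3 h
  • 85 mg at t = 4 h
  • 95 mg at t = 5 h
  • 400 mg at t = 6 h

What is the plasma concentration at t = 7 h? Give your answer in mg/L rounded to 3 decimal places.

k = ln 2 / 4 = 0.17329 per h
Dose 1 (285 mg at t=0 h): 285·exp(−0.17329·7) = 84.731 mg/L
Dose 2 (80 mg at t=1 h): 80·exp(−0.17329·6) = 28.284 mg/L
Dose 3 (195 mg at t=2 h): 195·exp(−0.17329·5) = 81.987 mg/L
Dose 4 (260 mg at t=3 h): 260·exp(−0.17329·4) = 130.000 mg/L
Dose 5 (85 mg at t=4 h): 85·exp(−0.17329·3) = 50.541 mg/L
Dose 6 (95 mg at t=5 h): 95·exp(−0.17329·2) = 67.175 mg/L
Dose 7 (400 mg at t=6 h): 400·exp(−0.17329·1) = 336.359 mg/L
C(7) = 84.731 + 28.284 + 81.987 + 130.000 + 50.541 + 67.175 + 336.359 = 779.078 mg/L

779.078 mg/L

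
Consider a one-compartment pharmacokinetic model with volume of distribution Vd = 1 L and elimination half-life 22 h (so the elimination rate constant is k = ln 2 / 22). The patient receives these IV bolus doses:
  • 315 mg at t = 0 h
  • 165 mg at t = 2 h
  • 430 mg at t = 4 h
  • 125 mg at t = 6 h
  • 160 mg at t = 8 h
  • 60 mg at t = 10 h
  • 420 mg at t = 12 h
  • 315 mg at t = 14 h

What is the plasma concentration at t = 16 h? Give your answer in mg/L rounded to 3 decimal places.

1522.316 mg/L

k = ln 2 / 22 = 0.03151 per h
Dose 1 (315 mg at t=0 h): 315·exp(−0.03151·16) = 190.274 mg/L
Dose 2 (165 mg at t=2 h): 165·exp(−0.03151·14) = 106.150 mg/L
Dose 3 (430 mg at t=4 h): 430·exp(−0.03151·12) = 294.625 mg/L
Dose 4 (125 mg at t=6 h): 125·exp(−0.03151·10) = 91.218 mg/L
Dose 5 (160 mg at t=8 h): 160·exp(−0.03151·8) = 124.353 mg/L
Dose 6 (60 mg at t=10 h): 60·exp(−0.03151·6) = 49.665 mg/L
Dose 7 (420 mg at t=12 h): 420·exp(−0.03151·4) = 370.268 mg/L
Dose 8 (315 mg at t=14 h): 315·exp(−0.03151·2) = 295.763 mg/L
C(16) = 190.274 + 106.150 + 294.625 + 91.218 + 124.353 + 49.665 + 370.268 + 295.763 = 1522.316 mg/L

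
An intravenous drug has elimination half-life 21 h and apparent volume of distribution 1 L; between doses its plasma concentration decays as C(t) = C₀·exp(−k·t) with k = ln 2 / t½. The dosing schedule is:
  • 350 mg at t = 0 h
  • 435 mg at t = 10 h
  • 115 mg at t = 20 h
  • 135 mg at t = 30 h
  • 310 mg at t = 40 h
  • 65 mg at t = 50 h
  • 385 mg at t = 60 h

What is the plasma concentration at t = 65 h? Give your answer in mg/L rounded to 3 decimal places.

k = ln 2 / 21 = 0.03301 per h
Dose 1 (350 mg at t=0 h): 350·exp(−0.03301·65) = 40.955 mg/L
Dose 2 (435 mg at t=10 h): 435·exp(−0.03301·55) = 70.807 mg/L
Dose 3 (115 mg at t=20 h): 115·exp(−0.03301·45) = 26.040 mg/L
Dose 4 (135 mg at t=30 h): 135·exp(−0.03301·35) = 42.522 mg/L
Dose 5 (310 mg at t=40 h): 310·exp(−0.03301·25) = 135.829 mg/L
Dose 6 (65 mg at t=50 h): 65·exp(−0.03301·15) = 39.618 mg/L
Dose 7 (385 mg at t=60 h): 385·exp(−0.03301·5) = 326.428 mg/L
C(65) = 40.955 + 70.807 + 26.040 + 42.522 + 135.829 + 39.618 + 326.428 = 682.199 mg/L

682.199 mg/L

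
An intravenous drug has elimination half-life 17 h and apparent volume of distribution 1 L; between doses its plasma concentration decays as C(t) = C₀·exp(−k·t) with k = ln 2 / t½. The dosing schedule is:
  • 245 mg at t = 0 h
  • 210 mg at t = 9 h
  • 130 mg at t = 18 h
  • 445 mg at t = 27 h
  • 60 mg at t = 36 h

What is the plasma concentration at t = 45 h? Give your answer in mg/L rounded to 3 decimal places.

k = ln 2 / 17 = 0.04077 per h
Dose 1 (245 mg at t=0 h): 245·exp(−0.04077·45) = 39.113 mg/L
Dose 2 (210 mg at t=9 h): 210·exp(−0.04077·36) = 48.389 mg/L
Dose 3 (130 mg at t=18 h): 130·exp(−0.04077·27) = 43.235 mg/L
Dose 4 (445 mg at t=27 h): 445·exp(−0.04077·18) = 213.610 mg/L
Dose 5 (60 mg at t=36 h): 60·exp(−0.04077·9) = 41.570 mg/L
C(45) = 39.113 + 48.389 + 43.235 + 213.610 + 41.570 = 385.918 mg/L

385.918 mg/L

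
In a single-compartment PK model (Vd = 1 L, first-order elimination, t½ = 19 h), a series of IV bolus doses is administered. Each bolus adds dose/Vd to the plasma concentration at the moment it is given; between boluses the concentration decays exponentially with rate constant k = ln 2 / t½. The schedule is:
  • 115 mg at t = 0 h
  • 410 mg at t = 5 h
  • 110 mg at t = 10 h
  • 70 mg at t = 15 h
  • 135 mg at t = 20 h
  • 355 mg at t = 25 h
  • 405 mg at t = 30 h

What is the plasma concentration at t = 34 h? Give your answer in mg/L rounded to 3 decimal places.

k = ln 2 / 19 = 0.03648 per h
Dose 1 (115 mg at t=0 h): 115·exp(−0.03648·34) = 33.267 mg/L
Dose 2 (410 mg at t=5 h): 410·exp(−0.03648·29) = 142.337 mg/L
Dose 3 (110 mg at t=10 h): 110·exp(−0.03648·24) = 45.829 mg/L
Dose 4 (70 mg at t=15 h): 70·exp(−0.03648·19) = 35.000 mg/L
Dose 5 (135 mg at t=20 h): 135·exp(−0.03648·14) = 81.007 mg/L
Dose 6 (355 mg at t=25 h): 355·exp(−0.03648·9) = 255.644 mg/L
Dose 7 (405 mg at t=30 h): 405·exp(−0.03648·4) = 350.010 mg/L
C(34) = 33.267 + 142.337 + 45.829 + 35.000 + 81.007 + 255.644 + 350.010 = 943.094 mg/L

943.094 mg/L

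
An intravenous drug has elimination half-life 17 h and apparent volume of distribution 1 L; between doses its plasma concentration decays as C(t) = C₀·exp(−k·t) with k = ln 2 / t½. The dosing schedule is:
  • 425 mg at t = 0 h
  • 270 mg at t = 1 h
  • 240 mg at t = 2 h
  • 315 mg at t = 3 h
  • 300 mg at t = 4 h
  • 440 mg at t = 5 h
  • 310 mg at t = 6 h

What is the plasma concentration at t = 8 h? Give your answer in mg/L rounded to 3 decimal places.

k = ln 2 / 17 = 0.04077 per h
Dose 1 (425 mg at t=0 h): 425·exp(−0.04077·8) = 306.710 mg/L
Dose 2 (270 mg at t=1 h): 270·exp(−0.04077·7) = 202.960 mg/L
Dose 3 (240 mg at t=2 h): 240·exp(−0.04077·6) = 187.917 mg/L
Dose 4 (315 mg at t=3 h): 315·exp(−0.04077·5) = 256.905 mg/L
Dose 5 (300 mg at t=4 h): 300·exp(−0.04077·4) = 254.854 mg/L
Dose 6 (440 mg at t=5 h): 440·exp(−0.04077·3) = 389.341 mg/L
Dose 7 (310 mg at t=6 h): 310·exp(−0.04077·2) = 285.724 mg/L
C(8) = 306.710 + 202.960 + 187.917 + 256.905 + 254.854 + 389.341 + 285.724 = 1884.409 mg/L

1884.409 mg/L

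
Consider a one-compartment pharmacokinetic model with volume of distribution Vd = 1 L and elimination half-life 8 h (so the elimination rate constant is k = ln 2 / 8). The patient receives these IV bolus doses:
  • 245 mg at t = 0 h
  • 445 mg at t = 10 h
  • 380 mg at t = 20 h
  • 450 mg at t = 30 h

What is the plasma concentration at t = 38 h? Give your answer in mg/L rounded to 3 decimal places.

k = ln 2 / 8 = 0.08664 per h
Dose 1 (245 mg at t=0 h): 245·exp(−0.08664·38) = 9.105 mg/L
Dose 2 (445 mg at t=10 h): 445·exp(−0.08664·28) = 39.333 mg/L
Dose 3 (380 mg at t=20 h): 380·exp(−0.08664·18) = 79.885 mg/L
Dose 4 (450 mg at t=30 h): 450·exp(−0.08664·8) = 225.000 mg/L
C(38) = 9.105 + 39.333 + 79.885 + 225.000 = 353.323 mg/L

353.323 mg/L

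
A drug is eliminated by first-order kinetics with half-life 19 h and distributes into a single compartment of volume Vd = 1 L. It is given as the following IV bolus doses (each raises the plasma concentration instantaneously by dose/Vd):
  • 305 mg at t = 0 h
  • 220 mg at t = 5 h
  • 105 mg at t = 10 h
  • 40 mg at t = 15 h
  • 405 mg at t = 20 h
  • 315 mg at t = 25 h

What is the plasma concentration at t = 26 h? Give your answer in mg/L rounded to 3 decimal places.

k = ln 2 / 19 = 0.03648 per h
Dose 1 (305 mg at t=0 h): 305·exp(−0.03648·26) = 118.131 mg/L
Dose 2 (220 mg at t=5 h): 220·exp(−0.03648·21) = 102.260 mg/L
Dose 3 (105 mg at t=10 h): 105·exp(−0.03648·16) = 58.572 mg/L
Dose 4 (40 mg at t=15 h): 40·exp(−0.03648·11) = 26.778 mg/L
Dose 5 (405 mg at t=20 h): 405·exp(−0.03648·6) = 325.382 mg/L
Dose 6 (315 mg at t=25 h): 315·exp(−0.03648·1) = 303.715 mg/L
C(26) = 118.131 + 102.260 + 58.572 + 26.778 + 325.382 + 303.715 = 934.838 mg/L

934.838 mg/L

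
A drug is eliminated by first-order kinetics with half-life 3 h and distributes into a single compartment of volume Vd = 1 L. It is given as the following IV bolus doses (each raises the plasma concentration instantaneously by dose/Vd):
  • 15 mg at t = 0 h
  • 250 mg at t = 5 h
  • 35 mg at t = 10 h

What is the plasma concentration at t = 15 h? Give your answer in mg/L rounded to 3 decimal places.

k = ln 2 / 3 = 0.23105 per h
Dose 1 (15 mg at t=0 h): 15·exp(−0.23105·15) = 0.469 mg/L
Dose 2 (250 mg at t=5 h): 250·exp(−0.23105·10) = 24.803 mg/L
Dose 3 (35 mg at t=10 h): 35·exp(−0.23105·5) = 11.024 mg/L
C(15) = 0.469 + 24.803 + 11.024 = 36.296 mg/L

36.296 mg/L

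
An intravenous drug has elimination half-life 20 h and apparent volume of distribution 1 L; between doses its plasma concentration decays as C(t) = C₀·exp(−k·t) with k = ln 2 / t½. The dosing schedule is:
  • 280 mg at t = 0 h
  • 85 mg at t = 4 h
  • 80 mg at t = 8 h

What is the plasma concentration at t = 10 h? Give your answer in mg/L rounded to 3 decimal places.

341.674 mg/L

k = ln 2 / 20 = 0.03466 per h
Dose 1 (280 mg at t=0 h): 280·exp(−0.03466·10) = 197.990 mg/L
Dose 2 (85 mg at t=4 h): 85·exp(−0.03466·6) = 69.041 mg/L
Dose 3 (80 mg at t=8 h): 80·exp(−0.03466·2) = 74.643 mg/L
C(10) = 197.990 + 69.041 + 74.643 = 341.674 mg/L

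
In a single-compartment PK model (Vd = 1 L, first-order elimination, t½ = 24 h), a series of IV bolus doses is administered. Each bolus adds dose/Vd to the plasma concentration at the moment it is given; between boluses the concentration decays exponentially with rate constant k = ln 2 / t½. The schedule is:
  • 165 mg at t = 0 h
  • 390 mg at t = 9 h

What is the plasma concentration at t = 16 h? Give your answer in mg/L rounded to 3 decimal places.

k = ln 2 / 24 = 0.02888 per h
Dose 1 (165 mg at t=0 h): 165·exp(−0.02888·16) = 103.943 mg/L
Dose 2 (390 mg at t=9 h): 390·exp(−0.02888·7) = 318.614 mg/L
C(16) = 103.943 + 318.614 = 422.557 mg/L

422.557 mg/L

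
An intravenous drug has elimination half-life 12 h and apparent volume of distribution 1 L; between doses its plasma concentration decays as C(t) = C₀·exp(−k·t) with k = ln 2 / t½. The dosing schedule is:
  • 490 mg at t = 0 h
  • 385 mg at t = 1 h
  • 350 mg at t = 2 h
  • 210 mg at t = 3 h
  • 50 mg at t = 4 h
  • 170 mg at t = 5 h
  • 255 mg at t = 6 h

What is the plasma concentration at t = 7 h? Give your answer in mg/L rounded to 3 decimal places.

1462.338 mg/L

k = ln 2 / 12 = 0.05776 per h
Dose 1 (490 mg at t=0 h): 490·exp(−0.05776·7) = 327.036 mg/L
Dose 2 (385 mg at t=1 h): 385·exp(−0.05776·6) = 272.236 mg/L
Dose 3 (350 mg at t=2 h): 350·exp(−0.05776·5) = 262.204 mg/L
Dose 4 (210 mg at t=3 h): 210·exp(−0.05776·4) = 166.677 mg/L
Dose 5 (50 mg at t=4 h): 50·exp(−0.05776·3) = 42.045 mg/L
Dose 6 (170 mg at t=5 h): 170·exp(−0.05776·2) = 151.453 mg/L
Dose 7 (255 mg at t=6 h): 255·exp(−0.05776·1) = 240.688 mg/L
C(7) = 327.036 + 272.236 + 262.204 + 166.677 + 42.045 + 151.453 + 240.688 = 1462.338 mg/L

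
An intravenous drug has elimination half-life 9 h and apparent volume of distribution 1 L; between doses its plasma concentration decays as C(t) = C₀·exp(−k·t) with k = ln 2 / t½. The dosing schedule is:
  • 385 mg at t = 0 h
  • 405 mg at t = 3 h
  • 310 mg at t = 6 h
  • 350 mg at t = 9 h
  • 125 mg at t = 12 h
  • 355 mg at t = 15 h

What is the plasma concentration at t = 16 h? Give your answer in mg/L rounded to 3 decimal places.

k = ln 2 / 9 = 0.07702 per h
Dose 1 (385 mg at t=0 h): 385·exp(−0.07702·16) = 112.278 mg/L
Dose 2 (405 mg at t=3 h): 405·exp(−0.07702·13) = 148.811 mg/L
Dose 3 (310 mg at t=6 h): 310·exp(−0.07702·10) = 143.511 mg/L
Dose 4 (350 mg at t=9 h): 350·exp(−0.07702·7) = 204.143 mg/L
Dose 5 (125 mg at t=12 h): 125·exp(−0.07702·4) = 91.858 mg/L
Dose 6 (355 mg at t=15 h): 355·exp(−0.07702·1) = 328.686 mg/L
C(16) = 112.278 + 148.811 + 143.511 + 204.143 + 91.858 + 328.686 = 1029.286 mg/L

1029.286 mg/L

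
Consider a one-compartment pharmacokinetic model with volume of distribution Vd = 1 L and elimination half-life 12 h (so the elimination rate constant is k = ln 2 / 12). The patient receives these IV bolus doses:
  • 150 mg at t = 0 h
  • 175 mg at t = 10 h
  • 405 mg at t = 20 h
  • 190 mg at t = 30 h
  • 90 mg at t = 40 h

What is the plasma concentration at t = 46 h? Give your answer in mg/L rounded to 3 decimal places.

261.643 mg/L

k = ln 2 / 12 = 0.05776 per h
Dose 1 (150 mg at t=0 h): 150·exp(−0.05776·46) = 10.523 mg/L
Dose 2 (175 mg at t=10 h): 175·exp(−0.05776·36) = 21.875 mg/L
Dose 3 (405 mg at t=20 h): 405·exp(−0.05776·26) = 90.203 mg/L
Dose 4 (190 mg at t=30 h): 190·exp(−0.05776·16) = 75.402 mg/L
Dose 5 (90 mg at t=40 h): 90·exp(−0.05776·6) = 63.640 mg/L
C(46) = 10.523 + 21.875 + 90.203 + 75.402 + 63.640 = 261.643 mg/L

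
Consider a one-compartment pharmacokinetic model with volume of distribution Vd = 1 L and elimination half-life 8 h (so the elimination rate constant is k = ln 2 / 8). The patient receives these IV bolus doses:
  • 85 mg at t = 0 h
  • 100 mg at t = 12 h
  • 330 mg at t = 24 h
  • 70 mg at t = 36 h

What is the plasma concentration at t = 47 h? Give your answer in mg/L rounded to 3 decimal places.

78.240 mg/L

k = ln 2 / 8 = 0.08664 per h
Dose 1 (85 mg at t=0 h): 85·exp(−0.08664·47) = 1.448 mg/L
Dose 2 (100 mg at t=12 h): 100·exp(−0.08664·35) = 4.819 mg/L
Dose 3 (330 mg at t=24 h): 330·exp(−0.08664·23) = 44.983 mg/L
Dose 4 (70 mg at t=36 h): 70·exp(−0.08664·11) = 26.989 mg/L
C(47) = 1.448 + 4.819 + 44.983 + 26.989 = 78.240 mg/L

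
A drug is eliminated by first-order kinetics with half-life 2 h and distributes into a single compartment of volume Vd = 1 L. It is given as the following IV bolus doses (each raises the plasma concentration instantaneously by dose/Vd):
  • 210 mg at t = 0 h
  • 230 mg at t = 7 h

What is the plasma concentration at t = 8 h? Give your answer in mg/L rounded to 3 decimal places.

k = ln 2 / 2 = 0.34657 per h
Dose 1 (210 mg at t=0 h): 210·exp(−0.34657·8) = 13.125 mg/L
Dose 2 (230 mg at t=7 h): 230·exp(−0.34657·1) = 162.635 mg/L
C(8) = 13.125 + 162.635 = 175.760 mg/L

175.760 mg/L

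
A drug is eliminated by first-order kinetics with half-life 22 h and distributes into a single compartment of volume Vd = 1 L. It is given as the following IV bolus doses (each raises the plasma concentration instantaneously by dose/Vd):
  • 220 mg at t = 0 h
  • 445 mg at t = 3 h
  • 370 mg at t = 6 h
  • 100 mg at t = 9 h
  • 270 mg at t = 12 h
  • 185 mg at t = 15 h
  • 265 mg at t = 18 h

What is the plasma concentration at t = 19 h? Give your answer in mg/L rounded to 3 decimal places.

k = ln 2 / 22 = 0.03151 per h
Dose 1 (220 mg at t=0 h): 220·exp(−0.03151·19) = 120.904 mg/L
Dose 2 (445 mg at t=3 h): 445·exp(−0.03151·16) = 268.800 mg/L
Dose 3 (370 mg at t=6 h): 370·exp(−0.03151·13) = 245.652 mg/L
Dose 4 (100 mg at t=9 h): 100·exp(−0.03151·10) = 72.974 mg/L
Dose 5 (270 mg at t=12 h): 270·exp(−0.03151·7) = 216.562 mg/L
Dose 6 (185 mg at t=15 h): 185·exp(−0.03151·4) = 163.094 mg/L
Dose 7 (265 mg at t=18 h): 265·exp(−0.03151·1) = 256.781 mg/L
C(19) = 120.904 + 268.800 + 245.652 + 72.974 + 216.562 + 163.094 + 256.781 = 1344.767 mg/L

1344.767 mg/L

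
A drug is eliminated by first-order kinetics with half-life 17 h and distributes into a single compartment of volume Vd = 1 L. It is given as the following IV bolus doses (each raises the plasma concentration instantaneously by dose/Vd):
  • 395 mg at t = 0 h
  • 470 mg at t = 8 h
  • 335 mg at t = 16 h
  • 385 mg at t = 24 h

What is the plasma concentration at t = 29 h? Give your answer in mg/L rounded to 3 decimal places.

831.883 mg/L

k = ln 2 / 17 = 0.04077 per h
Dose 1 (395 mg at t=0 h): 395·exp(−0.04077·29) = 121.081 mg/L
Dose 2 (470 mg at t=8 h): 470·exp(−0.04077·21) = 199.635 mg/L
Dose 3 (335 mg at t=16 h): 335·exp(−0.04077·13) = 197.172 mg/L
Dose 4 (385 mg at t=24 h): 385·exp(−0.04077·5) = 313.995 mg/L
C(29) = 121.081 + 199.635 + 197.172 + 313.995 = 831.883 mg/L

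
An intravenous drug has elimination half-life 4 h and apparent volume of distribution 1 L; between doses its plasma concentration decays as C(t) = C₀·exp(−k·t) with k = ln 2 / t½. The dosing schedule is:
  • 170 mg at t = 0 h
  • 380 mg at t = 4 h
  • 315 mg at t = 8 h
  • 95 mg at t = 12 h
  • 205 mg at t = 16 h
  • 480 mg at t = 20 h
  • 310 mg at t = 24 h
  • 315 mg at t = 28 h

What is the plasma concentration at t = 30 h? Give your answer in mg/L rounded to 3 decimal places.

k = ln 2 / 4 = 0.17329 per h
Dose 1 (170 mg at t=0 h): 170·exp(−0.17329·30) = 0.939 mg/L
Dose 2 (380 mg at t=4 h): 380·exp(−0.17329·26) = 4.198 mg/L
Dose 3 (315 mg at t=8 h): 315·exp(−0.17329·22) = 6.961 mg/L
Dose 4 (95 mg at t=12 h): 95·exp(−0.17329·18) = 4.198 mg/L
Dose 5 (205 mg at t=16 h): 205·exp(−0.17329·14) = 18.120 mg/L
Dose 6 (480 mg at t=20 h): 480·exp(−0.17329·10) = 84.853 mg/L
Dose 7 (310 mg at t=24 h): 310·exp(−0.17329·6) = 109.602 mg/L
Dose 8 (315 mg at t=28 h): 315·exp(−0.17329·2) = 222.739 mg/L
C(30) = 0.939 + 4.198 + 6.961 + 4.198 + 18.120 + 84.853 + 109.602 + 222.739 = 451.609 mg/L

451.609 mg/L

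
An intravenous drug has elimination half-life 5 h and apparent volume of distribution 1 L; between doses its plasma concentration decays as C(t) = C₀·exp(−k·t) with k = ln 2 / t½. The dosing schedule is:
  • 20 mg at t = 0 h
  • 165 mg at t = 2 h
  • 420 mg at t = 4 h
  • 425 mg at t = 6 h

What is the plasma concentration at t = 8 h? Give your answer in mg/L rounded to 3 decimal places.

k = ln 2 / 5 = 0.13863 per h
Dose 1 (20 mg at t=0 h): 20·exp(−0.13863·8) = 6.598 mg/L
Dose 2 (165 mg at t=2 h): 165·exp(−0.13863·6) = 71.820 mg/L
Dose 3 (420 mg at t=4 h): 420·exp(−0.13863·4) = 241.227 mg/L
Dose 4 (425 mg at t=6 h): 425·exp(−0.13863·2) = 322.090 mg/L
C(8) = 6.598 + 71.820 + 241.227 + 322.090 = 641.734 mg/L

641.734 mg/L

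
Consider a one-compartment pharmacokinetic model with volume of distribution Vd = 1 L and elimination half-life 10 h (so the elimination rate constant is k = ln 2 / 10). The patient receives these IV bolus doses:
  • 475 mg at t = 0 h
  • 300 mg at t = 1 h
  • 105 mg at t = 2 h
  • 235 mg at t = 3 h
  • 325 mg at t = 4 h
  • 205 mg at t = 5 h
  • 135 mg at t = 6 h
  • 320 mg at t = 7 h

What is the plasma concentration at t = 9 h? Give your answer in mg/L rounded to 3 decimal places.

k = ln 2 / 10 = 0.06931 per h
Dose 1 (475 mg at t=0 h): 475·exp(−0.06931·9) = 254.546 mg/L
Dose 2 (300 mg at t=1 h): 300·exp(−0.06931·8) = 172.305 mg/L
Dose 3 (105 mg at t=2 h): 105·exp(−0.06931·7) = 64.635 mg/L
Dose 4 (235 mg at t=3 h): 235·exp(−0.06931·6) = 155.042 mg/L
Dose 5 (325 mg at t=4 h): 325·exp(−0.06931·5) = 229.810 mg/L
Dose 6 (205 mg at t=5 h): 205·exp(−0.06931·4) = 155.361 mg/L
Dose 7 (135 mg at t=6 h): 135·exp(−0.06931·3) = 109.654 mg/L
Dose 8 (320 mg at t=7 h): 320·exp(−0.06931·2) = 278.576 mg/L
C(9) = 254.546 + 172.305 + 64.635 + 155.042 + 229.810 + 155.361 + 109.654 + 278.576 = 1419.929 mg/L

1419.929 mg/L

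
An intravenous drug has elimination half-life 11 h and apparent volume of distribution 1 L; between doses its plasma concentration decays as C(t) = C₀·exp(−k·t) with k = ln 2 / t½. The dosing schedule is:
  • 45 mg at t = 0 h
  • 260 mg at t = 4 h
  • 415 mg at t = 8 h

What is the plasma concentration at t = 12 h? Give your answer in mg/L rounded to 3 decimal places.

500.717 mg/L

k = ln 2 / 11 = 0.06301 per h
Dose 1 (45 mg at t=0 h): 45·exp(−0.06301·12) = 21.126 mg/L
Dose 2 (260 mg at t=4 h): 260·exp(−0.06301·8) = 157.052 mg/L
Dose 3 (415 mg at t=8 h): 415·exp(−0.06301·4) = 322.539 mg/L
C(12) = 21.126 + 157.052 + 322.539 = 500.717 mg/L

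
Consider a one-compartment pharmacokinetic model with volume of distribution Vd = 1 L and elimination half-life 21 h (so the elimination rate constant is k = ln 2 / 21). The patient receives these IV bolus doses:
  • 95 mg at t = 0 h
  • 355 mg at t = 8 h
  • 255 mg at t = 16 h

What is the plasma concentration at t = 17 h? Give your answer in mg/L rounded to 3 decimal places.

564.689 mg/L

k = ln 2 / 21 = 0.03301 per h
Dose 1 (95 mg at t=0 h): 95·exp(−0.03301·17) = 54.204 mg/L
Dose 2 (355 mg at t=8 h): 355·exp(−0.03301·9) = 263.764 mg/L
Dose 3 (255 mg at t=16 h): 255·exp(−0.03301·1) = 246.721 mg/L
C(17) = 54.204 + 263.764 + 246.721 = 564.689 mg/L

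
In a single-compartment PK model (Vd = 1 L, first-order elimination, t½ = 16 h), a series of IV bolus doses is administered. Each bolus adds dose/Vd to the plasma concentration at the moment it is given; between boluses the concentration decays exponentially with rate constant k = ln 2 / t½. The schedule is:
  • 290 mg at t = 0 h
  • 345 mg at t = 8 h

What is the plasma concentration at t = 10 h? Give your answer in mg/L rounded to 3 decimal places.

k = ln 2 / 16 = 0.04332 per h
Dose 1 (290 mg at t=0 h): 290·exp(−0.04332·10) = 188.042 mg/L
Dose 2 (345 mg at t=8 h): 345·exp(−0.04332·2) = 316.366 mg/L
C(10) = 188.042 + 316.366 = 504.408 mg/L

504.408 mg/L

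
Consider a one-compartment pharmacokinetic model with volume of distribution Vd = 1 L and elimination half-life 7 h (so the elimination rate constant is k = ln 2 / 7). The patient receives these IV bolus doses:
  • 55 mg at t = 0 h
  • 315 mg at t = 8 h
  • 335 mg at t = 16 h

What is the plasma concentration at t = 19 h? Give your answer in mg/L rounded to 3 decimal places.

k = ln 2 / 7 = 0.09902 per h
Dose 1 (55 mg at t=0 h): 55·exp(−0.09902·19) = 8.381 mg/L
Dose 2 (315 mg at t=8 h): 315·exp(−0.09902·11) = 105.990 mg/L
Dose 3 (335 mg at t=16 h): 335·exp(−0.09902·3) = 248.904 mg/L
C(19) = 8.381 + 105.990 + 248.904 = 363.274 mg/L

363.274 mg/L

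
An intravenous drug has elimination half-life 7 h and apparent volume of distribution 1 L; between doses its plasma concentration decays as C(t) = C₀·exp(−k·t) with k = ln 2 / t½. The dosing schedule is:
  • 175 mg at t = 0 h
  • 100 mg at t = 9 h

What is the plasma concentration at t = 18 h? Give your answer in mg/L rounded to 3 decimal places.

k = ln 2 / 7 = 0.09902 per h
Dose 1 (175 mg at t=0 h): 175·exp(−0.09902·18) = 29.442 mg/L
Dose 2 (100 mg at t=9 h): 100·exp(−0.09902·9) = 41.017 mg/L
C(18) = 29.442 + 41.017 = 70.458 mg/L

70.458 mg/L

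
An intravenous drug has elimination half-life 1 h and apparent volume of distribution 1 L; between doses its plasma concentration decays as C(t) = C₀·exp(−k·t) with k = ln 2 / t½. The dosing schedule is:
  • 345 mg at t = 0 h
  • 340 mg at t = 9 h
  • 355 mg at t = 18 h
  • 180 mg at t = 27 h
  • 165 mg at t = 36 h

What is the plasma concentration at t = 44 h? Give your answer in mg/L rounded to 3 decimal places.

0.646 mg/L

k = ln 2 / 1 = 0.69315 per h
Dose 1 (345 mg at t=0 h): 345·exp(−0.69315·44) = 0.000 mg/L
Dose 2 (340 mg at t=9 h): 340·exp(−0.69315·35) = 0.000 mg/L
Dose 3 (355 mg at t=18 h): 355·exp(−0.69315·26) = 0.000 mg/L
Dose 4 (180 mg at t=27 h): 180·exp(−0.69315·17) = 0.001 mg/L
Dose 5 (165 mg at t=36 h): 165·exp(−0.69315·8) = 0.645 mg/L
C(44) = 0.000 + 0.000 + 0.000 + 0.001 + 0.645 = 0.646 mg/L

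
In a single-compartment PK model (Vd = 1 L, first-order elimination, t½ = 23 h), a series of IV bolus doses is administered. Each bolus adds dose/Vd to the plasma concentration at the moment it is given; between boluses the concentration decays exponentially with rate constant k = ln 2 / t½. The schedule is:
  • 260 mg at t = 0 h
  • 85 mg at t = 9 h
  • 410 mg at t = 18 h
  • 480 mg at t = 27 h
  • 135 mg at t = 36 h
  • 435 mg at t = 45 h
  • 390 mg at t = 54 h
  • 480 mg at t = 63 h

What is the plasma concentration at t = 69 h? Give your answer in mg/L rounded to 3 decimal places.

k = ln 2 / 23 = 0.03014 per h
Dose 1 (260 mg at t=0 h): 260·exp(−0.03014·69) = 32.500 mg/L
Dose 2 (85 mg at t=9 h): 85·exp(−0.03014·60) = 13.936 mg/L
Dose 3 (410 mg at t=18 h): 410·exp(−0.03014·51) = 88.162 mg/L
Dose 4 (480 mg at t=27 h): 480·exp(−0.03014·42) = 135.374 mg/L
Dose 5 (135 mg at t=36 h): 135·exp(−0.03014·33) = 49.937 mg/L
Dose 6 (435 mg at t=45 h): 435·exp(−0.03014·24) = 211.043 mg/L
Dose 7 (390 mg at t=54 h): 390·exp(−0.03014·15) = 248.165 mg/L
Dose 8 (480 mg at t=63 h): 480·exp(−0.03014·6) = 400.601 mg/L
C(69) = 32.500 + 13.936 + 88.162 + 135.374 + 49.937 + 211.043 + 248.165 + 400.601 = 1179.717 mg/L

1179.717 mg/L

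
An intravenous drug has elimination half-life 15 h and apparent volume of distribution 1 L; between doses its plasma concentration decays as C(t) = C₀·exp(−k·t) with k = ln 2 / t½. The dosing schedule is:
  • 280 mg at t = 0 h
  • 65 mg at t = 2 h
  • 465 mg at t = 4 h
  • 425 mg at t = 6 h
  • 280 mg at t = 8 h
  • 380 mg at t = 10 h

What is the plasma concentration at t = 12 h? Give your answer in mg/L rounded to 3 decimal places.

1424.351 mg/L

k = ln 2 / 15 = 0.04621 per h
Dose 1 (280 mg at t=0 h): 280·exp(−0.04621·12) = 160.818 mg/L
Dose 2 (65 mg at t=2 h): 65·exp(−0.04621·10) = 40.947 mg/L
Dose 3 (465 mg at t=4 h): 465·exp(−0.04621·8) = 321.295 mg/L
Dose 4 (425 mg at t=6 h): 425·exp(−0.04621·6) = 322.090 mg/L
Dose 5 (280 mg at t=8 h): 280·exp(−0.04621·4) = 232.747 mg/L
Dose 6 (380 mg at t=10 h): 380·exp(−0.04621·2) = 346.455 mg/L
C(12) = 160.818 + 40.947 + 321.295 + 322.090 + 232.747 + 346.455 = 1424.351 mg/L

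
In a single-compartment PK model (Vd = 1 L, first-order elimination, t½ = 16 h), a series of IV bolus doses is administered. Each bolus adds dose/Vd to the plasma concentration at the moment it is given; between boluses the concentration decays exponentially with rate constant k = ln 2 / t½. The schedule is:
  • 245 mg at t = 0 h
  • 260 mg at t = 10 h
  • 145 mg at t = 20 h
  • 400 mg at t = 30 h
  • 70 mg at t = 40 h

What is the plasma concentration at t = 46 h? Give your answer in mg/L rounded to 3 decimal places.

k = ln 2 / 16 = 0.04332 per h
Dose 1 (245 mg at t=0 h): 245·exp(−0.04332·46) = 33.397 mg/L
Dose 2 (260 mg at t=10 h): 260·exp(−0.04332·36) = 54.658 mg/L
Dose 3 (145 mg at t=20 h): 145·exp(−0.04332·26) = 47.010 mg/L
Dose 4 (400 mg at t=30 h): 400·exp(−0.04332·16) = 200.000 mg/L
Dose 5 (70 mg at t=40 h): 70·exp(−0.04332·6) = 53.977 mg/L
C(46) = 33.397 + 54.658 + 47.010 + 200.000 + 53.977 = 389.043 mg/L

389.043 mg/L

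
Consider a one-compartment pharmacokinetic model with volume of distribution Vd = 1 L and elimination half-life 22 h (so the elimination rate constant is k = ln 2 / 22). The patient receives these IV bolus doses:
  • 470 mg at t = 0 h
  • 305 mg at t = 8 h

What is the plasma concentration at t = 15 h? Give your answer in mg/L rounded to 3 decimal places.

537.623 mg/L

k = ln 2 / 22 = 0.03151 per h
Dose 1 (470 mg at t=0 h): 470·exp(−0.03151·15) = 292.988 mg/L
Dose 2 (305 mg at t=8 h): 305·exp(−0.03151·7) = 244.634 mg/L
C(15) = 292.988 + 244.634 = 537.623 mg/L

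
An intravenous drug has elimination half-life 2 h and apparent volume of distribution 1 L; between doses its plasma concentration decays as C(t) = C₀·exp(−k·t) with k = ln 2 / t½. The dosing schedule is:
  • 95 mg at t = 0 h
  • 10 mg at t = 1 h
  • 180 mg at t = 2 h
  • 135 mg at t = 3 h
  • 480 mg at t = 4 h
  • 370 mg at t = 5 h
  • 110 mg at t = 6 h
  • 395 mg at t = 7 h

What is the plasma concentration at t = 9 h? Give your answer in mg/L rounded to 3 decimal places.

451.352 mg/L

k = ln 2 / 2 = 0.34657 per h
Dose 1 (95 mg at t=0 h): 95·exp(−0.34657·9) = 4.198 mg/L
Dose 2 (10 mg at t=1 h): 10·exp(−0.34657·8) = 0.625 mg/L
Dose 3 (180 mg at t=2 h): 180·exp(−0.34657·7) = 15.910 mg/L
Dose 4 (135 mg at t=3 h): 135·exp(−0.34657·6) = 16.875 mg/L
Dose 5 (480 mg at t=4 h): 480·exp(−0.34657·5) = 84.853 mg/L
Dose 6 (370 mg at t=5 h): 370·exp(−0.34657·4) = 92.500 mg/L
Dose 7 (110 mg at t=6 h): 110·exp(−0.34657·3) = 38.891 mg/L
Dose 8 (395 mg at t=7 h): 395·exp(−0.34657·2) = 197.500 mg/L
C(9) = 4.198 + 0.625 + 15.910 + 16.875 + 84.853 + 92.500 + 38.891 + 197.500 = 451.352 mg/L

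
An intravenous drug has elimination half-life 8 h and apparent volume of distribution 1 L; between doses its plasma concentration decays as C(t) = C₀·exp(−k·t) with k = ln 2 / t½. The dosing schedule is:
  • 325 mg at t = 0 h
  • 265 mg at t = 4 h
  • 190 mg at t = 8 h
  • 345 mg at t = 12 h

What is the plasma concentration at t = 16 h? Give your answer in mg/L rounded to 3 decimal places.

k = ln 2 / 8 = 0.08664 per h
Dose 1 (325 mg at t=0 h): 325·exp(−0.08664·16) = 81.250 mg/L
Dose 2 (265 mg at t=4 h): 265·exp(−0.08664·12) = 93.692 mg/L
Dose 3 (190 mg at t=8 h): 190·exp(−0.08664·8) = 95.000 mg/L
Dose 4 (345 mg at t=12 h): 345·exp(−0.08664·4) = 243.952 mg/L
C(16) = 81.250 + 93.692 + 95.000 + 243.952 = 513.893 mg/L

513.893 mg/L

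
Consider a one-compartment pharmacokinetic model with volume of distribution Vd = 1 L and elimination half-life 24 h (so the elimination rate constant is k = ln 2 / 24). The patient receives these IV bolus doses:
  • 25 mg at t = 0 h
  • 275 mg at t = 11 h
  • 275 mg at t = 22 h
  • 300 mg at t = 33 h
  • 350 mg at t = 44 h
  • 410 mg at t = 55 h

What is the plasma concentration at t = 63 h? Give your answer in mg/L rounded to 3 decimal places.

803.194 mg/L

k = ln 2 / 24 = 0.02888 per h
Dose 1 (25 mg at t=0 h): 25·exp(−0.02888·63) = 4.053 mg/L
Dose 2 (275 mg at t=11 h): 275·exp(−0.02888·52) = 61.249 mg/L
Dose 3 (275 mg at t=22 h): 275·exp(−0.02888·41) = 84.154 mg/L
Dose 4 (300 mg at t=33 h): 300·exp(−0.02888·30) = 126.134 mg/L
Dose 5 (350 mg at t=44 h): 350·exp(−0.02888·19) = 202.187 mg/L
Dose 6 (410 mg at t=55 h): 410·exp(−0.02888·8) = 325.417 mg/L
C(63) = 4.053 + 61.249 + 84.154 + 126.134 + 202.187 + 325.417 = 803.194 mg/L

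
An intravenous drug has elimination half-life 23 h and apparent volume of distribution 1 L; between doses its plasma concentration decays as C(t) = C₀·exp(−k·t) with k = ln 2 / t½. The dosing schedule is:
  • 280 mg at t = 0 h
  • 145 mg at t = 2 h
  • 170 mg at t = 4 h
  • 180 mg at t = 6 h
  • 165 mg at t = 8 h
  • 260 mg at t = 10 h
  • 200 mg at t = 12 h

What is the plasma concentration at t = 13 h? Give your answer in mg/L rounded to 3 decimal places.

1142.213 mg/L

k = ln 2 / 23 = 0.03014 per h
Dose 1 (280 mg at t=0 h): 280·exp(−0.03014·13) = 189.239 mg/L
Dose 2 (145 mg at t=2 h): 145·exp(−0.03014·11) = 104.087 mg/L
Dose 3 (170 mg at t=4 h): 170·exp(−0.03014·9) = 129.615 mg/L
Dose 4 (180 mg at t=6 h): 180·exp(−0.03014·7) = 145.765 mg/L
Dose 5 (165 mg at t=8 h): 165·exp(−0.03014·5) = 141.920 mg/L
Dose 6 (260 mg at t=10 h): 260·exp(−0.03014·3) = 237.525 mg/L
Dose 7 (200 mg at t=12 h): 200·exp(−0.03014·1) = 194.063 mg/L
C(13) = 189.239 + 104.087 + 129.615 + 145.765 + 141.920 + 237.525 + 194.063 = 1142.213 mg/L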